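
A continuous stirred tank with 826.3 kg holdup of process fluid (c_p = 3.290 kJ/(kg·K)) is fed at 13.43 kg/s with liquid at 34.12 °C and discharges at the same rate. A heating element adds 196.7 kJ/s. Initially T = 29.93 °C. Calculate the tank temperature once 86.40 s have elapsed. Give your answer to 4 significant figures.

Energy balance: M c_p dT/dt = ṁ c_p (T_in − T) + 196.7.
τ = M/ṁ = 61.5264 s; T_ss = T_in + Q̇/(ṁ c_p) = 34.12 + 196.7/(13.43·3.290) = 38.5718 °C.
Solution: T(t) = T_ss + (T₀ − T_ss) e^(−t/τ).
T(86.40) = 38.5718 + (-8.64177)·e^(−86.40/61.5264) = 38.5718 + (-8.64177)·0.245545 = 36.4498 °C.

36.45 °C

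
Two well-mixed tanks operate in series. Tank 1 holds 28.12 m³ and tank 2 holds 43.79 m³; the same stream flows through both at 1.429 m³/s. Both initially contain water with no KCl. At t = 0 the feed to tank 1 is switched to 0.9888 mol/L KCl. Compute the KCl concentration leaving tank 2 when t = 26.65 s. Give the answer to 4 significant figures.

Time constants: τᵢ = Vᵢ/Q for each well-mixed tank.
τ₁ = 28.12/1.429 = 19.6781 s; τ₂ = 43.79/1.429 = 30.6438 s.
Solving the cascade with C₁(0)=C₂(0)=0 gives C₂(t) = C_in[1 − (τ₁ e^(−t/τ₁) − τ₂ e^(−t/τ₂))/(τ₁ − τ₂)].
At t = 26.65: e^(−t/τ₁) = 0.258129, e^(−t/τ₂) = 0.419090.
C₂ = 0.9888·[1 − (19.6781·0.258129 − 30.6438·0.419090)/(-10.9657)] = 0.9888·0.292063 = 0.288792 mol/L.

0.2888 mol/L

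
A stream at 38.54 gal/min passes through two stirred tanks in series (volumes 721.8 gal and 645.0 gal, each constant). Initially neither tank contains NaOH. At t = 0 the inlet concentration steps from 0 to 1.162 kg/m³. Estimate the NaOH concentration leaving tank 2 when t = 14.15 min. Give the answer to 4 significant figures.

0.2217 kg/m³

Species balance on tank i: dCᵢ/dt = (Cᵢ₋₁ − Cᵢ)/τᵢ with τᵢ = Vᵢ/Q.
τ₁ = 721.8/38.54 = 18.7286 min; τ₂ = 645.0/38.54 = 16.7359 min.
Solving the cascade with C₁(0)=C₂(0)=0 gives C₂(t) = C_in[1 − (τ₁ e^(−t/τ₁) − τ₂ e^(−t/τ₂))/(τ₁ − τ₂)].
At t = 14.15: e^(−t/τ₁) = 0.469762, e^(−t/τ₂) = 0.429347.
C₂ = 1.162·[1 − (18.7286·0.469762 − 16.7359·0.429347)/(1.99273)] = 1.162·0.190815 = 0.221728 kg/m³.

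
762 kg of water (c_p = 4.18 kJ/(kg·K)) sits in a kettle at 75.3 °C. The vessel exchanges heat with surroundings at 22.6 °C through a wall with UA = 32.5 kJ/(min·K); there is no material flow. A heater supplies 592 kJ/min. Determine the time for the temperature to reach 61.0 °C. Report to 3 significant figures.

Lumped-capacitance energy balance: M c_p dT/dt = UA(T_amb − T) + Q̇.
τ = M c_p/UA = 98.005 min; T_ss = T_amb + Q̇/UA = 22.6 + 592/32.5 = 40.815 °C.
T(t) = T_ss + (T₀ − T_ss)e^(−t/τ); set T = 61.0:
t = −τ ln[(T − T_ss)/(T₀ − T_ss)] = −98.005 · ln(0.58532) = 52.491 min.

52.5 min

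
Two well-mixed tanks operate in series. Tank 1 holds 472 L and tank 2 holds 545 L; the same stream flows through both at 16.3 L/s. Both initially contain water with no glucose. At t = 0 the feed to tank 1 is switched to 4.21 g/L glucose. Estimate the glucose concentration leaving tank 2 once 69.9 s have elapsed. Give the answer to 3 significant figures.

2.76 g/L

Species balance on tank i: dCᵢ/dt = (Cᵢ₋₁ − Cᵢ)/τᵢ with τᵢ = Vᵢ/Q.
τ₁ = 472/16.3 = 28.957 s; τ₂ = 545/16.3 = 33.436 s.
Tank 1: C₁ = C_in(1 − e^(−t/τ₁)). Tank 2 (τ₁ ≠ τ₂): C₂ = C_in[1 − (τ₁ e^(−t/τ₁) − τ₂ e^(−t/τ₂))/(τ₁ − τ₂)].
At t = 69.9: e^(−t/τ₁) = 0.089464, e^(−t/τ₂) = 0.12361.
C₂ = 4.21·[1 − (28.957·0.089464 − 33.436·0.12361)/(-4.4785)] = 4.21·0.65558 = 2.7600 g/L.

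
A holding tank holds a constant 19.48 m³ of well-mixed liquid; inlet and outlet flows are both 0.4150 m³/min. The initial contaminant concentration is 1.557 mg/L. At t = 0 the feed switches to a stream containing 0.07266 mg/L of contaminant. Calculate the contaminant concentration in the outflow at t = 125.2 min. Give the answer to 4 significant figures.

Transient balance on the dissolved component: V dC/dt = Q(C_in − C).
Time constant τ = V/Q = 19.48/0.4150 = 46.9398 min.
This is linear first-order; C(t) = C_in + (C₀ − C_in) e^(−t/τ).
C(125.2) = 0.07266 + (1.557 − 0.07266)·e^(−125.2/46.9398) = 0.07266 + (1.48434)·0.0694430 = 0.175737 mg/L.

0.1757 mg/L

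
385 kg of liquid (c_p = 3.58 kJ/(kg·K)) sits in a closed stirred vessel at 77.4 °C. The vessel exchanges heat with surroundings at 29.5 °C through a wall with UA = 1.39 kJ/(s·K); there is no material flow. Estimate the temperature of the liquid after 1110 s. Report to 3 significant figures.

Heat balance on the well-mixed liquid: M c_p dT/dt = −UA(T − T_amb).
dT/dt = (T_ss − T)/τ with T_ss = T_amb = 29.500 °C, τ = M c_p/UA = 385·3.58/1.39 = 991.58 s.
T approaches T_ss exponentially: T(t) = T_ss + (T₀ − T_ss) e^(−t/τ).
T(1110) = 29.500 + (47.900)·0.32647 = 45.138 °C.

45.1 °C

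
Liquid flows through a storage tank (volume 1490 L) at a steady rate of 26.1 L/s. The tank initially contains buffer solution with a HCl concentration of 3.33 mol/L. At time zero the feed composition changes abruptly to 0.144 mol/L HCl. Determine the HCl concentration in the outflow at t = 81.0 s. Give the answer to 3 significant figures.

0.915 mol/L

Mass balance on the solute (V constant): V dC/dt = Q(C_in − C).
Time constant τ = V/Q = 1490/26.1 = 57.088 s.
Integrating: C(t) = C_in + (C₀ − C_in) e^(−t/τ).
C(81.0) = 0.144 + (3.33 − 0.144)·e^(−81.0/57.088) = 0.144 + (3.1860)·0.24199 = 0.91498 mol/L.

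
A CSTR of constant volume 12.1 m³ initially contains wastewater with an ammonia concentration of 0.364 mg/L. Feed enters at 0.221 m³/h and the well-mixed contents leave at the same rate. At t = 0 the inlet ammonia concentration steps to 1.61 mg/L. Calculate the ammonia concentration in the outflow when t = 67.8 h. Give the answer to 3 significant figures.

1.25 mg/L

Mass balance on the solute (V constant): V dC/dt = Q(C_in − C).
Time constant τ = V/Q = 12.1/0.221 = 54.751 h.
C approaches C_in exponentially: C(t) = C_in + (C₀ − C_in) e^(−t/τ).
C(67.8) = 1.61 + (0.364 − 1.61)·e^(−67.8/54.751) = 1.61 + (-1.2460)·0.28987 = 1.2488 mg/L.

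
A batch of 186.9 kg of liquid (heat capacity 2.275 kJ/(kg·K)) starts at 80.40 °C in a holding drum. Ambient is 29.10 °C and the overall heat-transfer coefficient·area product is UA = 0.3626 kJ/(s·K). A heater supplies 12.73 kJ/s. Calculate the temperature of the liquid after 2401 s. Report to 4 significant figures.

Lumped-capacitance energy balance: M c_p dT/dt = UA(T_amb − T) + Q̇.
dT/dt = (T_ss − T)/τ with T_ss = T_amb + Q̇/UA = 29.10 + 12.73/0.3626 = 64.2076 °C, τ = M c_p/UA = 186.9·2.275/0.3626 = 1172.64 s.
This is linear first-order; T(t) = T_ss + (T₀ − T_ss) e^(−t/τ).
T(2401) = 64.2076 + (16.1924)·0.129054 = 66.2973 °C.

66.30 °C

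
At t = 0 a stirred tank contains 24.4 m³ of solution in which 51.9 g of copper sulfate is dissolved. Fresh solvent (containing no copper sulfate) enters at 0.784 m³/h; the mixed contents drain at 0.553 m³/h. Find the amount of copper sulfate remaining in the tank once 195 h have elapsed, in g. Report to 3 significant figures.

4.24 g

Let m(t) be the amount of copper sulfate. Volume: V(t) = V₀ + (Q_in − Q_out) t = 24.4 + 0.23100 t; V(195) = 69.445 m³.
Solute balance: dm/dt = 0 − Q_out C = −Q_out m/V(t).
Separate: dm/m = −Q_out dt/V(t) ⇒ ln(m/m₀) = −(Q_out/(Q_in−Q_out)) ln(V/V₀).
m = m₀ (V₀/V)^(Q_out/(Q_in−Q_out)) = 51.9 × (24.4/69.445)^(2.3939) = 4.2434 g.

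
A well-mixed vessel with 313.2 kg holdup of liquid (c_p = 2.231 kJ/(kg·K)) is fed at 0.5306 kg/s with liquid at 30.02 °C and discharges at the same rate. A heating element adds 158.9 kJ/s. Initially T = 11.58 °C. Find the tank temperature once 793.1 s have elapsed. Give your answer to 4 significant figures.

Heat balance on the well-mixed liquid: M c_p dT/dt = ṁ c_p (T_in − T) + 158.9.
Rearrange: dT/dt = (T_ss − T)/τ with τ = M/ṁ = 590.275 s and T_ss = T_in + Q̇/(ṁ c_p) = 164.252 °C.
This is linear first-order; T(t) = T_ss + (T₀ − T_ss) e^(−t/τ).
T(793.1) = 164.252 + (-152.672)·e^(−793.1/590.275) = 164.252 + (-152.672)·0.260902 = 124.420 °C.

124.4 °C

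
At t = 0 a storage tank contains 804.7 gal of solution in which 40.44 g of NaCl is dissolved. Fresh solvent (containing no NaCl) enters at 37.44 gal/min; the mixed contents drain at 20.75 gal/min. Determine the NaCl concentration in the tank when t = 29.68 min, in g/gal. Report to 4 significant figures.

Total volume: dV/dt = Q_in − Q_out = 16.6900 gal/min, so V(t) = 804.7 + 16.6900 t and V(29.68) = 1300.06 gal.
Solute balance: dm/dt = 0 − Q_out C = −Q_out m/V(t).
dm/m = −Q_out dt/(V₀ + 16.6900 t); integrating gives ln(m/m₀) = −(Q_out/(Q_in−Q_out)) ln(V/V₀).
m = m₀ (V₀/V)^(Q_out/(Q_in−Q_out)) = 40.44 × (804.7/1300.06)^(1.24326) = 22.2743 g.
C = m/V = 22.2743/1300.06 = 0.0171333 g/gal.

0.01713 g/gal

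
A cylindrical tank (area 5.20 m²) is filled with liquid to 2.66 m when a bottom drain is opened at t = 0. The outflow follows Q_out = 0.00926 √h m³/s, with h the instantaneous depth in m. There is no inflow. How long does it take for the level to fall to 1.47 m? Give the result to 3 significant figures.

Accumulation of liquid (constant cross-section A): A dh/dt = −0.00926 √h.
This is separable: 2 d(√h)/dt = −0.00926/A, so √h = √h₀ − (0.00926/(2A)) t.
t = 2A(√h₀ − √h)/0.00926 = 2·5.20·(√2.66 − √1.47)/0.00926
  = 10.400 × (1.6310 − 1.2124) / 0.00926 = 470.04 s.

470 s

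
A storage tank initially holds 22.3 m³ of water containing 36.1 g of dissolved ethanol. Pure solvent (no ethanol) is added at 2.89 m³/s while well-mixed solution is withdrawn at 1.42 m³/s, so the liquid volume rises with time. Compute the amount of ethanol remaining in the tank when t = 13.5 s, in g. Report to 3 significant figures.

19.5 g

Let m(t) be the amount of ethanol. Volume: V(t) = V₀ + (Q_in − Q_out) t = 22.3 + 1.4700 t; V(13.5) = 42.145 m³.
Solute balance: dm/dt = 0 − Q_out C = −Q_out m/V(t).
Separate: dm/m = −Q_out dt/V(t) ⇒ ln(m/m₀) = −(Q_out/(Q_in−Q_out)) ln(V/V₀).
m = m₀ (V₀/V)^(Q_out/(Q_in−Q_out)) = 36.1 × (22.3/42.145)^(0.96599) = 19.520 g.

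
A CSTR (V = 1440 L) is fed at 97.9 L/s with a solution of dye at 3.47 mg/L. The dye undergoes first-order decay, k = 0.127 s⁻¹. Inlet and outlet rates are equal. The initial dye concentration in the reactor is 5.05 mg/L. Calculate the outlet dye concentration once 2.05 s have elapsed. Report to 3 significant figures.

3.78 mg/L

Accumulation = in − out − consumed: V dC/dt = Q C_in − Q C − k V C.
dC/dt = (Q/V) C_in − (Q/V + k) C; effective rate a = Q/V + k = 0.067986 + 0.127 = 0.19499 s⁻¹.
C_ss = Q C_in/(Q + kV) = 1.2099 mg/L; C(t) = C_ss + (C₀ − C_ss) e^(−a t).
C(2.05) = 1.2099 + (3.8401)·e^(−0.19499·2.05) = 1.2099 + (3.8401)·0.67051 = 3.7847 mg/L.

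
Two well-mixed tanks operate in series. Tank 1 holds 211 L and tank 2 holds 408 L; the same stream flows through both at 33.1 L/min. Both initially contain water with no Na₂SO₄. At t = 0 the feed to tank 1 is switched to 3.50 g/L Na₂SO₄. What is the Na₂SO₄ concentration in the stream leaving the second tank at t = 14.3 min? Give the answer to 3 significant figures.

1.63 g/L

Time constants: τᵢ = Vᵢ/Q for each well-mixed tank.
τ₁ = 211/33.1 = 6.3746 min; τ₂ = 408/33.1 = 12.326 min.
Tank 1: C₁ = C_in(1 − e^(−t/τ₁)). Tank 2 (τ₁ ≠ τ₂): C₂ = C_in[1 − (τ₁ e^(−t/τ₁) − τ₂ e^(−t/τ₂))/(τ₁ − τ₂)].
At t = 14.3: e^(−t/τ₁) = 0.10611, e^(−t/τ₂) = 0.31345.
C₂ = 3.50·[1 − (6.3746·0.10611 − 12.326·0.31345)/(-5.9517)] = 3.50·0.46448 = 1.6257 g/L.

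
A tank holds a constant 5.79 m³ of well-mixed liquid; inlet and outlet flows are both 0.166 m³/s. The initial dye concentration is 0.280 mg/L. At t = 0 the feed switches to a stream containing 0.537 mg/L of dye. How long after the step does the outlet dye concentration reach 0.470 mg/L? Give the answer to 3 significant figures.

46.9 s

Accumulation = in − out for the solute gives V dC/dt = Q(C_in − C), so τ = V/Q = 34.880 s.
C(t) = C_in + (C₀ − C_in) e^(−t/τ). Set C = 0.470 and solve for t:
e^(−t/τ) = (C − C_in)/(C₀ − C_in) = (0.470 − 0.537)/(0.280 − 0.537) = 0.26070
t = −τ ln(…) = 34.880 × 1.3444 = 46.891 s.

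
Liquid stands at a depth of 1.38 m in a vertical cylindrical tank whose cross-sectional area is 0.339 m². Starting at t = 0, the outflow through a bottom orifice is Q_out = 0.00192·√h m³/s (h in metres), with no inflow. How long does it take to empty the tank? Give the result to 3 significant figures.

415 s

A dh/dt = −Q_out = −0.00192 √h.
This is separable: 2 d(√h)/dt = −0.00192/A, so √h = √h₀ − (0.00192/(2A)) t.
Set h = 0: 2√h₀ = (0.00192/A) t_empty ⇒ t_empty = 2A√h₀/0.00192.
t_empty = 2·0.339·√1.38/0.00192 = 0.67800·1.1747/0.00192 = 414.83 s.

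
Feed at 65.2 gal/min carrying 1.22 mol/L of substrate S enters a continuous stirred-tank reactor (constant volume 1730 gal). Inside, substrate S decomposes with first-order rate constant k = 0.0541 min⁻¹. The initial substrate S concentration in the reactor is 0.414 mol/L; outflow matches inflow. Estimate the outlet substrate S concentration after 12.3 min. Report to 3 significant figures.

0.473 mol/L

Accumulation = in − out − consumed: V dC/dt = Q C_in − Q C − k V C.
dC/dt = (Q/V) C_in − (Q/V + k) C; effective rate a = Q/V + k = 0.037688 + 0.0541 = 0.091788 min⁻¹.
C_ss = Q C_in/(Q + kV) = 0.50093 mol/L; C(t) = C_ss + (C₀ − C_ss) e^(−a t).
C(12.3) = 0.50093 + (-0.086929)·e^(−0.091788·12.3) = 0.50093 + (-0.086929)·0.32336 = 0.47282 mol/L.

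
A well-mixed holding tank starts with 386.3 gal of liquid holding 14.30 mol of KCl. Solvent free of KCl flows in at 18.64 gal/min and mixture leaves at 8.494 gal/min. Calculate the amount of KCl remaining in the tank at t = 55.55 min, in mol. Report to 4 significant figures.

6.733 mol

Total volume: dV/dt = Q_in − Q_out = 10.1460 gal/min, so V(t) = 386.3 + 10.1460 t and V(55.55) = 949.910 gal.
Species balance (pure solvent in): dm/dt = −Q_out · m/V(t).
Separate: dm/m = −Q_out dt/V(t) ⇒ ln(m/m₀) = −(Q_out/(Q_in−Q_out)) ln(V/V₀).
m = m₀ (V₀/V)^(Q_out/(Q_in−Q_out)) = 14.30 × (386.3/949.910)^(0.837177) = 6.73290 mol.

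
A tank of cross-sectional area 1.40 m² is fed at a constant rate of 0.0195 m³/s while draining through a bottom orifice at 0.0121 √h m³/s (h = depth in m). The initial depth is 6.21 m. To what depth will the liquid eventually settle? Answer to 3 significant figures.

2.60 m

A dh/dt = Q_in − 0.0121 √h. Steady state requires inflow = outflow:
Q_in = 0.0121 √h_ss ⇒ √h_ss = 0.0195/0.0121 = 1.6116.
h_ss = 1.6116² = 2.5972 m. (Since h₀ = 6.21 m > h_ss, the level will fall toward this value.)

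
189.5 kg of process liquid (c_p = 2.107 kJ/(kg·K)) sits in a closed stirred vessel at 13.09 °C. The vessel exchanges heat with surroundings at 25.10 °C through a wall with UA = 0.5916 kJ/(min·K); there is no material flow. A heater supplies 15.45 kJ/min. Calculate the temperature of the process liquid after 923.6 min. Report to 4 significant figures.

Lumped-capacitance energy balance: M c_p dT/dt = UA(T_amb − T) + Q̇.
dT/dt = (T_ss − T)/τ with T_ss = T_amb + Q̇/UA = 25.10 + 15.45/0.5916 = 51.2156 °C, τ = M c_p/UA = 189.5·2.107/0.5916 = 674.910 min.
Integrating: T(t) = T_ss + (T₀ − T_ss) e^(−t/τ).
T(923.6) = 51.2156 + (-38.1256)·0.254494 = 41.5129 °C.

41.51 °C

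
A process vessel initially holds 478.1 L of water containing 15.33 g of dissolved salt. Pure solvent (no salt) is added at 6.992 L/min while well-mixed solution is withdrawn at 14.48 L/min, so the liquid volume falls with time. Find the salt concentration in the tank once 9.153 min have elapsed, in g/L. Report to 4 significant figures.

0.02775 g/L

Let m(t) be the amount of salt. Volume: V(t) = V₀ + (Q_in − Q_out) t = 478.1 − 7.48800 t; V(9.153) = 409.562 L.
Solute balance: dm/dt = 0 − Q_out C = −Q_out m/V(t).
dm/m = −Q_out dt/(V₀ − 7.48800 t); integrating gives ln(m/m₀) = −(Q_out/(Q_in−Q_out)) ln(V/V₀).
m = m₀ (V₀/V)^(Q_out/(Q_in−Q_out)) = 15.33 × (478.1/409.562)^(-1.93376) = 11.3657 g.
C = m/V = 11.3657/409.562 = 0.0277508 g/L.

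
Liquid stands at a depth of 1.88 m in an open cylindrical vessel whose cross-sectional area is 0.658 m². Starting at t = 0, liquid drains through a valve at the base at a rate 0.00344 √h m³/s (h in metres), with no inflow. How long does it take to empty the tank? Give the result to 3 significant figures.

Unsteady balance on liquid volume: A dh/dt = −0.00344 √h.
This is separable: 2 d(√h)/dt = −0.00344/A, so √h = √h₀ − (0.00344/(2A)) t.
Tank is empty when √h = 0: t_empty = 2A√h₀/0.00344.
t_empty = 2·0.658·√1.88/0.00344 = 1.3160·1.3711/0.00344 = 524.54 s.

525 s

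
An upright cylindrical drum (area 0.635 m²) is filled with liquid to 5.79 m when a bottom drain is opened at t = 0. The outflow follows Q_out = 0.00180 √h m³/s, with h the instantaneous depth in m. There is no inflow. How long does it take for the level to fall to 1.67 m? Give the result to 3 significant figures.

A dh/dt = −Q_out = −0.00180 √h.
∫ h^(−1/2) dh = −(0.00180/A) ∫ dt, giving 2√h = 2√h₀ − (0.00180/A) t.
t = 2A(√h₀ − √h)/0.00180 = 2·0.635·(√5.79 − √1.67)/0.00180
  = 1.2700 × (2.4062 − 1.2923) / 0.00180 = 785.96 s.

786 s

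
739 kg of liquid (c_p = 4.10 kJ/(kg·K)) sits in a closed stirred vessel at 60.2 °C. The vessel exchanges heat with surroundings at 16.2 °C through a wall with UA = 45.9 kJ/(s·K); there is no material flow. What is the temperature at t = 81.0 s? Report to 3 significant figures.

Unsteady energy balance on the tank contents: M c_p dT/dt = −UA(T − T_amb).
dT/dt = (T_ss − T)/τ with T_ss = T_amb = 16.200 °C, τ = M c_p/UA = 739·4.10/45.9 = 66.011 s.
Integrating: T(t) = T_ss + (T₀ − T_ss) e^(−t/τ).
T(81.0) = 16.200 + (44.000)·0.29315 = 29.099 °C.

29.1 °C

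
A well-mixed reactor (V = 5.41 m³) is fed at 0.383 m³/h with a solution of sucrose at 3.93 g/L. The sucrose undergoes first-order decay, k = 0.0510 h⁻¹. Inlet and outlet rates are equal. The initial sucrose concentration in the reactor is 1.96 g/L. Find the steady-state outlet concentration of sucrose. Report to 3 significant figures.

2.28 g/L

Species balance: V dC/dt = Q C_in − Q C − k V C.
Steady state (dC/dt = 0): C_ss = Q C_in/(Q + kV) = C_in/(1 + kV/Q).
C_ss = 0.383·3.93/(0.383 + 0.0510·5.41) = 1.5052/0.65891 = 2.2844 g/L.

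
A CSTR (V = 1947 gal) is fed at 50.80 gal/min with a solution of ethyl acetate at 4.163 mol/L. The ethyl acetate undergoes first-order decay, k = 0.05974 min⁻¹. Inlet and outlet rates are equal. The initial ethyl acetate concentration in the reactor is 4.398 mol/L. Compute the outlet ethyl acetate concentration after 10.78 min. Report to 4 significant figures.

2.507 mol/L

Accumulation = in − out − consumed: V dC/dt = Q C_in − Q C − k V C.
dC/dt = (Q/V) C_in − (Q/V + k) C; effective rate a = Q/V + k = 0.0260914 + 0.05974 = 0.0858314 min⁻¹.
C_ss = Q C_in/(Q + kV) = 1.26549 mol/L; C(t) = C_ss + (C₀ − C_ss) e^(−a t).
C(10.78) = 1.26549 + (3.13251)·e^(−0.0858314·10.78) = 1.26549 + (3.13251)·0.396427 = 2.50730 mol/L.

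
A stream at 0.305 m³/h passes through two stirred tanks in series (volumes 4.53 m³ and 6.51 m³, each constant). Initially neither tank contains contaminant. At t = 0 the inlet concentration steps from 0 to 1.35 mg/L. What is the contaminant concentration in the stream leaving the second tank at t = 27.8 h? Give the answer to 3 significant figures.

0.619 mg/L

Time constants: τᵢ = Vᵢ/Q for each well-mixed tank.
τ₁ = 4.53/0.305 = 14.852 h; τ₂ = 6.51/0.305 = 21.344 h.
Solving the cascade with C₁(0)=C₂(0)=0 gives C₂(t) = C_in[1 − (τ₁ e^(−t/τ₁) − τ₂ e^(−t/τ₂))/(τ₁ − τ₂)].
At t = 27.8: e^(−t/τ₁) = 0.15386, e^(−t/τ₂) = 0.27186.
C₂ = 1.35·[1 − (14.852·0.15386 − 21.344·0.27186)/(-6.4918)] = 1.35·0.45815 = 0.61850 mg/L.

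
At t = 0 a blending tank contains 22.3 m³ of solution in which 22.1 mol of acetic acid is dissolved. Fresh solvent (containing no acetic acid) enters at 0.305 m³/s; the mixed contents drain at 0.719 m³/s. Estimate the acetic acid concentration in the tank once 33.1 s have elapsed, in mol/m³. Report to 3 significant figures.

0.491 mol/m³

Total volume: dV/dt = Q_in − Q_out = -0.41400 m³/s, so V(t) = 22.3 − 0.41400 t and V(33.1) = 8.5966 m³.
Solute balance: dm/dt = 0 − Q_out C = −Q_out m/V(t).
dm/m = −Q_out dt/(V₀ − 0.41400 t); integrating gives ln(m/m₀) = −(Q_out/(Q_in−Q_out)) ln(V/V₀).
m = m₀ (V₀/V)^(Q_out/(Q_in−Q_out)) = 22.1 × (22.3/8.5966)^(-1.7367) = 4.2211 mol.
C = m/V = 4.2211/8.5966 = 0.49102 mol/m³.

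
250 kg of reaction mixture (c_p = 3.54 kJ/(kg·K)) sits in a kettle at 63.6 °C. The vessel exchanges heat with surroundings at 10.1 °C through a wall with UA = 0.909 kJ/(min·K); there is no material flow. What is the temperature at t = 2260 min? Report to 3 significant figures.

M c_p dT/dt = −UA(T − T_amb).
dT/dt = (T_ss − T)/τ with T_ss = T_amb = 10.100 °C, τ = M c_p/UA = 250·3.54/0.909 = 973.60 min.
Solution: T(t) = T_ss + (T₀ − T_ss) e^(−t/τ).
T(2260) = 10.100 + (53.500)·0.098147 = 15.351 °C.

15.4 °C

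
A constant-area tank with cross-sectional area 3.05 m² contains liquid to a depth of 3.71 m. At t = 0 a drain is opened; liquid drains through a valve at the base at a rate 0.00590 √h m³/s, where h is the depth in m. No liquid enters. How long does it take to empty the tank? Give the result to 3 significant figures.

1990 s

Unsteady balance on liquid volume: A dh/dt = −0.00590 √h.
Separate and integrate: 2(√h − √h₀) = −(0.00590/A) t.
Set h = 0: 2√h₀ = (0.00590/A) t_empty ⇒ t_empty = 2A√h₀/0.00590.
t_empty = 2·3.05·√3.71/0.00590 = 6.1000·1.9261/0.00590 = 1991.4 s.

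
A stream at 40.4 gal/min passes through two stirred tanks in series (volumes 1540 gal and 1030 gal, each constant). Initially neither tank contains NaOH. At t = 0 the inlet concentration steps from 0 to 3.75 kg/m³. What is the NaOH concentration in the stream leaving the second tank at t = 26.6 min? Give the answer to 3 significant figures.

0.783 kg/m³

Time constants: τᵢ = Vᵢ/Q for each well-mixed tank.
τ₁ = 1540/40.4 = 38.119 min; τ₂ = 1030/40.4 = 25.495 min.
Tank 1: C₁ = C_in(1 − e^(−t/τ₁)). Tank 2 (τ₁ ≠ τ₂): C₂ = C_in[1 − (τ₁ e^(−t/τ₁) − τ₂ e^(−t/τ₂))/(τ₁ − τ₂)].
At t = 26.6: e^(−t/τ₁) = 0.49767, e^(−t/τ₂) = 0.35228.
C₂ = 3.75·[1 − (38.119·0.49767 − 25.495·0.35228)/(12.624)] = 3.75·0.20869 = 0.78259 kg/m³.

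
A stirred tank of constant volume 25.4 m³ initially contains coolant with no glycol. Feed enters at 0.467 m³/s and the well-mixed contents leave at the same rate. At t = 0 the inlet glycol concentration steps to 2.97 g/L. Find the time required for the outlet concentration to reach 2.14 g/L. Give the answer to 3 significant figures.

Transient balance on the dissolved component: V dC/dt = Q(C_in − C), so τ = V/Q = 54.390 s.
C(t) = C_in + (C₀ − C_in) e^(−t/τ). Set C = 2.14 and solve for t:
e^(−t/τ) = (C − C_in)/(C₀ − C_in) = (2.14 − 2.97)/(0 − 2.97) = 0.27946
t = −τ ln(…) = 54.390 × 1.2749 = 69.341 s.

69.3 s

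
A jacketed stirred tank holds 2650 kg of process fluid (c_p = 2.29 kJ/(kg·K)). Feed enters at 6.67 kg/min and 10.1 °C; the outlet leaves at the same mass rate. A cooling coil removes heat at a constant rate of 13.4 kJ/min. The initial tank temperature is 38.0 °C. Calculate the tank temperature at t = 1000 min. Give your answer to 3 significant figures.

M c_p dT/dt = ṁ c_p (T_in − T) − Q̇.
Rearrange: dT/dt = (T_ss − T)/τ with τ = M/ṁ = 397.30 min and T_ss = T_in − Q̇/(ṁ c_p) = 9.2227 °C.
T approaches T_ss exponentially: T(t) = T_ss + (T₀ − T_ss) e^(−t/τ).
T(1000) = 9.2227 + (28.777)·e^(−1000/397.30) = 9.2227 + (28.777)·0.080703 = 11.545 °C.

11.5 °C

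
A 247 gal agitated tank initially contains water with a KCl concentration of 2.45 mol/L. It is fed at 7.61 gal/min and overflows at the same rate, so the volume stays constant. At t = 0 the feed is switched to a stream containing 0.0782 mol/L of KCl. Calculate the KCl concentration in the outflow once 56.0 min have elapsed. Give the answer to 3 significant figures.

0.501 mol/L

Accumulation = in − out for the solute gives V dC/dt = Q(C_in − C).
Rewrite as dC/dt + C/τ = C_in/τ, τ = V/Q = 32.457 min.
This is linear first-order; C(t) = C_in + (C₀ − C_in) e^(−t/τ).
C(56.0) = 0.0782 + (2.45 − 0.0782)·e^(−56.0/32.457) = 0.0782 + (2.3718)·0.17811 = 0.50065 mol/L.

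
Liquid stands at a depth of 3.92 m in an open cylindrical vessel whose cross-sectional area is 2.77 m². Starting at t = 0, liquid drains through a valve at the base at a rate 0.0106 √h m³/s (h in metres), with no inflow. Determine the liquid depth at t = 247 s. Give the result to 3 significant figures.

2.27 m

A dh/dt = −Q_out = −0.0106 √h.
Separate and integrate: 2(√h − √h₀) = −(0.0106/A) t.
√h = √3.92 − 0.0106·247/(2·2.77) = 1.9799 − 0.47260 = 1.5073.
h = 1.5073² = 2.2720 m.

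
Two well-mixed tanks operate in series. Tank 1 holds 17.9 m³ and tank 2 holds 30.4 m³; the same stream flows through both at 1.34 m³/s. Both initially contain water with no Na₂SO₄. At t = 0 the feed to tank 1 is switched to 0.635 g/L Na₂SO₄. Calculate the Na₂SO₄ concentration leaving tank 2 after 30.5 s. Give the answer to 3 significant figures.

0.325 g/L

Each tank obeys Vᵢ dCᵢ/dt = Q(Cᵢ₋₁ − Cᵢ), so τᵢ = Vᵢ/Q.
τ₁ = 17.9/1.34 = 13.358 s; τ₂ = 30.4/1.34 = 22.687 s.
Solving the cascade with C₁(0)=C₂(0)=0 gives C₂(t) = C_in[1 − (τ₁ e^(−t/τ₁) − τ₂ e^(−t/τ₂))/(τ₁ − τ₂)].
At t = 30.5: e^(−t/τ₁) = 0.10195, e^(−t/τ₂) = 0.26069.
C₂ = 0.635·[1 − (13.358·0.10195 − 22.687·0.26069)/(-9.3284)] = 0.635·0.51199 = 0.32511 g/L.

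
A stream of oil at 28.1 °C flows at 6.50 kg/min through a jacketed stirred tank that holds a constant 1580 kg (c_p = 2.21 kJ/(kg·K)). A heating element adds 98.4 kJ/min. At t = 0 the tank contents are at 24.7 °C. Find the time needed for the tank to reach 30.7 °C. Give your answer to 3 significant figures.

M c_p dT/dt = ṁ c_p (T_in − T) + Q̇.
τ = M/ṁ = 243.08 min; T_ss = T_in + Q̇/(ṁ c_p) = 34.950 °C.
T(t) = T_ss + (T₀ − T_ss) e^(−t/τ). Set T = 30.7:
e^(−t/τ) = (30.7 − 34.950)/(24.7 − 34.950) = 0.41463
t = −243.08 · ln(0.41463) = 214.00 min.

214 min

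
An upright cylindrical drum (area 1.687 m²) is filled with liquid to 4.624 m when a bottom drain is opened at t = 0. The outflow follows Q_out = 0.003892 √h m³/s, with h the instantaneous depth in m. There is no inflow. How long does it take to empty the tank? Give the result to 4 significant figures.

With no inflow, A dh/dt = −0.003892 √h.
∫ h^(−1/2) dh = −(0.003892/A) ∫ dt, giving 2√h = 2√h₀ − (0.003892/A) t.
Tank is empty when √h = 0: t_empty = 2A√h₀/0.003892.
t_empty = 2·1.687·√4.624/0.003892 = 3.37400·2.15035/0.003892 = 1864.15 s.

1864 s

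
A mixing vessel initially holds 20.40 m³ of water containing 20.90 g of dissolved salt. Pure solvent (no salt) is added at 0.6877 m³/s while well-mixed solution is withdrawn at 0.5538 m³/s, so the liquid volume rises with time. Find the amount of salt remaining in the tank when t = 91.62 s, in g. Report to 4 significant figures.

2.981 g

Total volume: dV/dt = Q_in − Q_out = 0.133900 m³/s, so V(t) = 20.40 + 0.133900 t and V(91.62) = 32.6679 m³.
Species balance (pure solvent in): dm/dt = −Q_out · m/V(t).
Separate: dm/m = −Q_out dt/V(t) ⇒ ln(m/m₀) = −(Q_out/(Q_in−Q_out)) ln(V/V₀).
m = m₀ (V₀/V)^(Q_out/(Q_in−Q_out)) = 20.90 × (20.40/32.6679)^(4.13592) = 2.98117 g.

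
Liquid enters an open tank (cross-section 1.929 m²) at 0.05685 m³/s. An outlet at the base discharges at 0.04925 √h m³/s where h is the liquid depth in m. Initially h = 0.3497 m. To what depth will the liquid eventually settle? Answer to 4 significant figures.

1.332 m

Level balance: A dh/dt = 0.05685 − 0.04925 √h. Setting dh/dt = 0:
Q_in = 0.04925 √h_ss ⇒ √h_ss = 0.05685/0.04925 = 1.15431.
h_ss = 1.15431² = 1.33244 m. (Since h₀ = 0.3497 m < h_ss, the level will rise toward this value.)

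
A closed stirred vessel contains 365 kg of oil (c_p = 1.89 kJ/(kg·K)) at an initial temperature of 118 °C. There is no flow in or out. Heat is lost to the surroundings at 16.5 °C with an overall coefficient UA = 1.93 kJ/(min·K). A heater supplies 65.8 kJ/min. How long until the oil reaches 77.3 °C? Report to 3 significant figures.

Heat balance on the well-mixed liquid: M c_p dT/dt = −UA(T − T_amb) + Q̇.
τ = M c_p/UA = 357.44 min; T_ss = T_amb + Q̇/UA = 16.5 + 65.8/1.93 = 50.593 °C.
T(t) = T_ss + (T₀ − T_ss)e^(−t/τ); set T = 77.3:
t = −τ ln[(T − T_ss)/(T₀ − T_ss)] = −357.44 · ln(0.39620) = 330.92 min.

331 min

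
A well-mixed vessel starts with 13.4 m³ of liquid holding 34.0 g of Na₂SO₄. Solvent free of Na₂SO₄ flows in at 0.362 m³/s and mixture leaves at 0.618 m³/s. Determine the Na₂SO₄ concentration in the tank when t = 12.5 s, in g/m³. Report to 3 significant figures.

Let m(t) be the amount of Na₂SO₄. Volume: V(t) = V₀ + (Q_in − Q_out) t = 13.4 − 0.25600 t; V(12.5) = 10.200 m³.
Solute balance: dm/dt = 0 − Q_out C = −Q_out m/V(t).
Separate: dm/m = −Q_out dt/V(t) ⇒ ln(m/m₀) = −(Q_out/(Q_in−Q_out)) ln(V/V₀).
m = m₀ (V₀/V)^(Q_out/(Q_in−Q_out)) = 34.0 × (13.4/10.200)^(-2.4141) = 17.595 g.
C = m/V = 17.595/10.200 = 1.7250 g/m³.

1.73 g/m³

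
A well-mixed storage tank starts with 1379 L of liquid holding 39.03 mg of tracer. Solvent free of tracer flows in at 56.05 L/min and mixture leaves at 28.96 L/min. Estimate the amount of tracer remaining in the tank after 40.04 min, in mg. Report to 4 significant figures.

Total volume: dV/dt = Q_in − Q_out = 27.0900 L/min, so V(t) = 1379 + 27.0900 t and V(40.04) = 2463.68 L.
No tracer enters, so dm/dt = −Q_out · (m/V).
Separate: dm/m = −Q_out dt/V(t) ⇒ ln(m/m₀) = −(Q_out/(Q_in−Q_out)) ln(V/V₀).
m = m₀ (V₀/V)^(Q_out/(Q_in−Q_out)) = 39.03 × (1379/2463.68)^(1.06903) = 20.9885 mg.

20.99 mg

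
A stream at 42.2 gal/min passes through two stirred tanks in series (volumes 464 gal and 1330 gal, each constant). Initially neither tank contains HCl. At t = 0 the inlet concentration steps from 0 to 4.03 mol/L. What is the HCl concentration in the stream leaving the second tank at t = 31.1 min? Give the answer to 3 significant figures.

Species balance on tank i: dCᵢ/dt = (Cᵢ₋₁ − Cᵢ)/τᵢ with τᵢ = Vᵢ/Q.
τ₁ = 464/42.2 = 10.995 min; τ₂ = 1330/42.2 = 31.517 min.
Tank 1: C₁ = C_in(1 − e^(−t/τ₁)). Tank 2 (τ₁ ≠ τ₂): C₂ = C_in[1 − (τ₁ e^(−t/τ₁) − τ₂ e^(−t/τ₂))/(τ₁ − τ₂)].
At t = 31.1: e^(−t/τ₁) = 0.059102, e^(−t/τ₂) = 0.37277.
C₂ = 4.03·[1 − (10.995·0.059102 − 31.517·0.37277)/(-20.521)] = 4.03·0.45916 = 1.8504 mol/L.

1.85 mol/L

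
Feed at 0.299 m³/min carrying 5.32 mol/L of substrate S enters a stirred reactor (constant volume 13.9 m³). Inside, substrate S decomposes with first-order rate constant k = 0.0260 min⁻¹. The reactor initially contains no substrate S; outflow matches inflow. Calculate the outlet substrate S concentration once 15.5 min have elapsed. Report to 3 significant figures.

Species balance: V dC/dt = Q C_in − Q C − k V C.
This is linear with rate a = Q/V + k = 0.047511 min⁻¹.
C_ss = Q C_in/(Q + kV) = 2.4087 mol/L; C(t) = C_ss + (C₀ − C_ss) e^(−a t).
C(15.5) = 2.4087 + (-2.4087)·e^(−0.047511·15.5) = 2.4087 + (-2.4087)·0.47883 = 1.2553 mol/L.

1.26 mol/L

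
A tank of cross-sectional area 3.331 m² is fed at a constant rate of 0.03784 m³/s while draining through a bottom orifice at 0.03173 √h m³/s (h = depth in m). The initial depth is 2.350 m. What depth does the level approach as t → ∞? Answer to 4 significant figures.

Unsteady balance on liquid volume: A dh/dt = Q_in − 0.03173 √h. At steady state dh/dt = 0:
Q_in = 0.03173 √h_ss ⇒ √h_ss = 0.03784/0.03173 = 1.19256.
h_ss = 1.19256² = 1.42220 m. (Since h₀ = 2.350 m > h_ss, the level will fall toward this value.)

1.422 m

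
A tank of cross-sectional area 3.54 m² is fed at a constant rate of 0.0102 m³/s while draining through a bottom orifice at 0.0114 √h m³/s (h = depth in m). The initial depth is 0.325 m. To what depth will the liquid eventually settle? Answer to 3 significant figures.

Mass balance (ρ constant): A dh/dt = Q_in − 0.0114 √h. At steady state dh/dt = 0:
Q_in = 0.0114 √h_ss ⇒ √h_ss = 0.0102/0.0114 = 0.89474.
h_ss = 0.89474² = 0.80055 m. (Since h₀ = 0.325 m < h_ss, the level will rise toward this value.)

0.801 m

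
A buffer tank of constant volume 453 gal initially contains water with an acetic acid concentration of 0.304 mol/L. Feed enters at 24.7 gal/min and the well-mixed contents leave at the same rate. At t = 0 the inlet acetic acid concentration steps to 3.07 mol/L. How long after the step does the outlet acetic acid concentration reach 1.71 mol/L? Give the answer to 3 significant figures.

Species balance: V dC/dt = Q(C_in − C) ⇒ τ = V/Q = 18.340 min.
C(t) = C_in + (C₀ − C_in) e^(−t/τ). Set C = 1.71 and solve for t:
e^(−t/τ) = (C − C_in)/(C₀ − C_in) = (1.71 − 3.07)/(0.304 − 3.07) = 0.49168
t = −τ ln(…) = 18.340 × 0.70992 = 13.020 min.

13.0 min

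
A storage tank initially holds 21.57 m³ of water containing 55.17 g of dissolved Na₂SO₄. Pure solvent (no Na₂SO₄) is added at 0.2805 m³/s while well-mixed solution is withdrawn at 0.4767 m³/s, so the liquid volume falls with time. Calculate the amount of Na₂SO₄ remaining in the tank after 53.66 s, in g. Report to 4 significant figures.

10.84 g

Let m(t) be the amount of Na₂SO₄. Volume: V(t) = V₀ + (Q_in − Q_out) t = 21.57 − 0.196200 t; V(53.66) = 11.0419 m³.
Species balance (pure solvent in): dm/dt = −Q_out · m/V(t).
Separate: dm/m = −Q_out dt/V(t) ⇒ ln(m/m₀) = −(Q_out/(Q_in−Q_out)) ln(V/V₀).
m = m₀ (V₀/V)^(Q_out/(Q_in−Q_out)) = 55.17 × (21.57/11.0419)^(-2.42966) = 10.8428 g.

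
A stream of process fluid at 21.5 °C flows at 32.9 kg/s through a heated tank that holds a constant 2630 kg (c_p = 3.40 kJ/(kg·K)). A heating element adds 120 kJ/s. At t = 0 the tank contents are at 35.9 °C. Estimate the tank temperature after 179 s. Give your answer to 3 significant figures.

24.0 °C

Energy balance: M c_p dT/dt = ṁ c_p (T_in − T) + 120.
τ = M/ṁ = 79.939 s; T_ss = T_in + Q̇/(ṁ c_p) = 21.5 + 120/(32.9·3.40) = 22.573 °C.
This is linear first-order; T(t) = T_ss + (T₀ − T_ss) e^(−t/τ).
T(179) = 22.573 + (13.327)·e^(−179/79.939) = 22.573 + (13.327)·0.10654 = 23.993 °C.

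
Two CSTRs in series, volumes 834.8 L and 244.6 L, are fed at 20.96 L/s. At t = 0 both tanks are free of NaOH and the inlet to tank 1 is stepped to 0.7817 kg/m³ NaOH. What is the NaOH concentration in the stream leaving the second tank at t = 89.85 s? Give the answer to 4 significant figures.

Time constants: τᵢ = Vᵢ/Q for each well-mixed tank.
τ₁ = 834.8/20.96 = 39.8282 s; τ₂ = 244.6/20.96 = 11.6698 s.
Tank 1: C₁ = C_in(1 − e^(−t/τ₁)). Tank 2 (τ₁ ≠ τ₂): C₂ = C_in[1 − (τ₁ e^(−t/τ₁) − τ₂ e^(−t/τ₂))/(τ₁ − τ₂)].
At t = 89.85: e^(−t/τ₁) = 0.104775, e^(−t/τ₂) = 0.000453131.
C₂ = 0.7817·[1 − (39.8282·0.104775 − 11.6698·0.000453131)/(28.1584)] = 0.7817·0.851990 = 0.666000 kg/m³.

0.6660 kg/m³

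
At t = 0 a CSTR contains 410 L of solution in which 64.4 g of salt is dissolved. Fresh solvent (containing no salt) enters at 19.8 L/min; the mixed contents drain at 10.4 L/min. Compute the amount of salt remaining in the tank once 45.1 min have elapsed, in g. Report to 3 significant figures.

Total volume: dV/dt = Q_in − Q_out = 9.4000 L/min, so V(t) = 410 + 9.4000 t and V(45.1) = 833.94 L.
No salt enters, so dm/dt = −Q_out · (m/V).
dm/m = −Q_out dt/(V₀ + 9.4000 t); integrating gives ln(m/m₀) = −(Q_out/(Q_in−Q_out)) ln(V/V₀).
m = m₀ (V₀/V)^(Q_out/(Q_in−Q_out)) = 64.4 × (410/833.94)^(1.1064) = 29.358 g.

29.4 g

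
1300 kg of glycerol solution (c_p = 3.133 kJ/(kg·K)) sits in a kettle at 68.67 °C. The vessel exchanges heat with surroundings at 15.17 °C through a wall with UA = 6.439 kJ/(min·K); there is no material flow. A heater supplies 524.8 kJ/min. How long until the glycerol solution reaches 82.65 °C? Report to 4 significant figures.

437.5 min

M c_p dT/dt = −UA(T − T_amb) + Q̇.
τ = M c_p/UA = 632.536 min; T_ss = T_amb + Q̇/UA = 15.17 + 524.8/6.439 = 96.6733 °C.
T(t) = T_ss + (T₀ − T_ss)e^(−t/τ); set T = 82.65:
t = −τ ln[(T − T_ss)/(T₀ − T_ss)] = −632.536 · ln(0.500774) = 437.462 min.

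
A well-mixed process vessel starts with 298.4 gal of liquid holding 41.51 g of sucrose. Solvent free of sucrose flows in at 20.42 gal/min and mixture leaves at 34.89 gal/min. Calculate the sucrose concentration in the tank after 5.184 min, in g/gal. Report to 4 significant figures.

Let m(t) be the amount of sucrose. Volume: V(t) = V₀ + (Q_in − Q_out) t = 298.4 − 14.4700 t; V(5.184) = 223.388 gal.
Species balance (pure solvent in): dm/dt = −Q_out · m/V(t).
dm/m = −Q_out dt/(V₀ − 14.4700 t); integrating gives ln(m/m₀) = −(Q_out/(Q_in−Q_out)) ln(V/V₀).
m = m₀ (V₀/V)^(Q_out/(Q_in−Q_out)) = 41.51 × (298.4/223.388)^(-2.41120) = 20.6523 g.
C = m/V = 20.6523/223.388 = 0.0924507 g/gal.

0.09245 g/gal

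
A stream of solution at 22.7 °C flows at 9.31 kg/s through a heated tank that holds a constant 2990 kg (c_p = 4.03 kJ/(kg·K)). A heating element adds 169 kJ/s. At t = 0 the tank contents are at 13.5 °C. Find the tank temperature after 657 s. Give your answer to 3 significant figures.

25.4 °C

M c_p dT/dt = ṁ c_p (T_in − T) + Q̇.
Rearrange: dT/dt = (T_ss − T)/τ with τ = M/ṁ = 321.16 s and T_ss = T_in + Q̇/(ṁ c_p) = 27.204 °C.
Integrating: T(t) = T_ss + (T₀ − T_ss) e^(−t/τ).
T(657) = 27.204 + (-13.704)·e^(−657/321.16) = 27.204 + (-13.704)·0.12929 = 25.433 °C.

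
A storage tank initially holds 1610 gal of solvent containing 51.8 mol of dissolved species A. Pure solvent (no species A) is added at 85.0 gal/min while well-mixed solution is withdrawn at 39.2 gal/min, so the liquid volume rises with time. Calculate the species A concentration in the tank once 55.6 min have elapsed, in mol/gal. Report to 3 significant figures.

0.00553 mol/gal

Let m(t) be the amount of species A. Volume: V(t) = V₀ + (Q_in − Q_out) t = 1610 + 45.800 t; V(55.6) = 4156.5 gal.
Species balance (pure solvent in): dm/dt = −Q_out · m/V(t).
Separate: dm/m = −Q_out dt/V(t) ⇒ ln(m/m₀) = −(Q_out/(Q_in−Q_out)) ln(V/V₀).
m = m₀ (V₀/V)^(Q_out/(Q_in−Q_out)) = 51.8 × (1610/4156.5)^(0.85590) = 23.003 mol.
C = m/V = 23.003/4156.5 = 0.0055343 mol/gal.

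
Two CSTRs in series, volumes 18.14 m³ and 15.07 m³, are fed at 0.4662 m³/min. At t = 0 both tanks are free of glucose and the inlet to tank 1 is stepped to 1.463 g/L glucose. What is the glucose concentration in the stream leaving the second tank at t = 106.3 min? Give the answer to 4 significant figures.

1.168 g/L

Each tank obeys Vᵢ dCᵢ/dt = Q(Cᵢ₋₁ − Cᵢ), so τᵢ = Vᵢ/Q.
τ₁ = 18.14/0.4662 = 38.9103 min; τ₂ = 15.07/0.4662 = 32.3252 min.
Solving the cascade with C₁(0)=C₂(0)=0 gives C₂(t) = C_in[1 − (τ₁ e^(−t/τ₁) − τ₂ e^(−t/τ₂))/(τ₁ − τ₂)].
At t = 106.3: e^(−t/τ₁) = 0.0650941, e^(−t/τ₂) = 0.0373113.
C₂ = 1.463·[1 − (38.9103·0.0650941 − 32.3252·0.0373113)/(6.58516)] = 1.463·0.798526 = 1.16824 g/L.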